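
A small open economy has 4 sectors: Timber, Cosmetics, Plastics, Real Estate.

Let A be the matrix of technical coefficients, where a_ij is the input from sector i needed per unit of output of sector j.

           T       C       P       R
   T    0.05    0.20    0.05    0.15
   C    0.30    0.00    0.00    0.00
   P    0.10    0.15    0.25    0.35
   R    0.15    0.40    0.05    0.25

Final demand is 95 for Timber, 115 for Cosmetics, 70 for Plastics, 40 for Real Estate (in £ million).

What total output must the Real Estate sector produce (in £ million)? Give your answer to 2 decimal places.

x_R = 195.28

I − A =
  [   0.95    -0.20    -0.05    -0.15]
  [  -0.30     1.00     0.00     0.00]
  [  -0.10    -0.15     0.75    -0.35]
  [  -0.15    -0.40    -0.05     0.75]
Compute the cofactors C_ij = (−1)^(i+j)·(3×3 minor ij) of I−A; the adjugate is their transpose:
adj(I−A) = Cᵀ =
  [ 0.54500   0.16775   0.04500   0.13000]
  [ 0.16350   0.49375   0.01350   0.03900]
  [ 0.20325   0.26800   0.62700   0.33325]
  [ 0.20975   0.31475   0.05800   0.66025]
det(I−A) = Σ_j (I−A)_1j·C_1j = (0.95)(0.54500) + (-0.20)(0.16350) + (-0.05)(0.20325) + (-0.15)(0.20975) = 0.443425
(I − A)⁻¹ = adj(I−A) / det(I−A) ≈
  [   1.2291     0.3783     0.1015     0.2932]
  [   0.3687     1.1135     0.0304     0.0880]
  [   0.4584     0.6044     1.4140     0.7515]
  [   0.4730     0.7098     0.1308     1.4890]
x = (I − A)⁻¹ d = adj(I−A)·d / det(I−A), with det(I−A) = 0.443425:
  x_T = (0.54500·95 + 0.16775·115 + 0.04500·70 + 0.13000·40) / 0.443425 = 79.41625 / 0.443425 ≈ 179.10
  x_C = (0.16350·95 + 0.49375·115 + 0.01350·70 + 0.03900·40) / 0.443425 = 74.81875 / 0.443425 ≈ 168.73
  x_P = (0.20325·95 + 0.26800·115 + 0.62700·70 + 0.33325·40) / 0.443425 = 107.34875 / 0.443425 ≈ 242.09
  x_R = (0.20975·95 + 0.31475·115 + 0.05800·70 + 0.66025·40) / 0.443425 = 86.5925 / 0.443425 ≈ 195.28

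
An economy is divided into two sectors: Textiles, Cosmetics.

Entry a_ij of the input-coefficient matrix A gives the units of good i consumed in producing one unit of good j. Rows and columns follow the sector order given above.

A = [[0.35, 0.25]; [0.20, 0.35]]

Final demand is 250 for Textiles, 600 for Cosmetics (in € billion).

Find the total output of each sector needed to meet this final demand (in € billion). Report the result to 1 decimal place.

I − A =
  [   0.65    -0.25]
  [  -0.20     0.65]
det(I−A) = (0.65)(0.65) − (-0.25)(-0.20) = 0.3725
adj(I−A) = [[0.65, 0.25], [0.20, 0.65]]
(I − A)⁻¹ = adj(I−A) / det(I−A) ≈
  [   1.7450     0.6711]
  [   0.5369     1.7450]
x = (I − A)⁻¹ d = adj(I−A)·d / det(I−A), with det(I−A) = 0.3725:
  x_1 = (0.65·250 + 0.25·600) / 0.3725 = 312.50 / 0.3725 ≈ 838.9
  x_2 = (0.20·250 + 0.65·600) / 0.3725 = 440.00 / 0.3725 ≈ 1181.2

x_1 = 838.9, x_2 = 1181.2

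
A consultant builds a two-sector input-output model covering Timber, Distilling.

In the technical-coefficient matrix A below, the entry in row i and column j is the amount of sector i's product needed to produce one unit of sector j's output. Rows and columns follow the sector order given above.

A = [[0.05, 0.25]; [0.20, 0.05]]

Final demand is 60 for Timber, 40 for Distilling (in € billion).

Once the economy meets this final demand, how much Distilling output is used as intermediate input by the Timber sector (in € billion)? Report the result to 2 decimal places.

I − A =
  [   0.95    -0.25]
  [  -0.20     0.95]
det(I−A) = (0.95)(0.95) − (-0.25)(-0.20) = 0.8525
adj(I−A) = [[0.95, 0.25], [0.20, 0.95]]
(I − A)⁻¹ = adj(I−A) / det(I−A) ≈
  [   1.1144     0.2933]
  [   0.2346     1.1144]
First solve x = (I − A)⁻¹ d = adj(I−A)·d / det(I−A); in particular x_T = (0.95·60 + 0.25·40) / 0.8525 = 67.00 / 0.8525 ≈ 78.5924.
Intermediate flow from D to T: z_DT = a_DT · x_T = 0.20 × 67.00 / 0.8525 = 13.40 / 0.8525 ≈ 15.72.

z_DT = 15.72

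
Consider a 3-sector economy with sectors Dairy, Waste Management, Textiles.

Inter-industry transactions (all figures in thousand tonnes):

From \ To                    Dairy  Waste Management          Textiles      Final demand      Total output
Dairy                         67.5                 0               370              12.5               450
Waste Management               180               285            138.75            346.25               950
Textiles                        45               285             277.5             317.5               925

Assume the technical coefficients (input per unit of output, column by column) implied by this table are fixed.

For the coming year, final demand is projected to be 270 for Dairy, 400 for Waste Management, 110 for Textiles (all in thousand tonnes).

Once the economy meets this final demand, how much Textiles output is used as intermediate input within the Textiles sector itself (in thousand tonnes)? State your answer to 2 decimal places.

z_TT = 217.12

Technical coefficients a_ij = z_ij / X_j:
  a_DD = 67.5/450 = 0.15, a_WD = 180/450 = 0.40, a_TD = 45/450 = 0.10
  a_DW = 0/950 = 0.00, a_WW = 285/950 = 0.30, a_TW = 285/950 = 0.30
  a_DT = 370/925 = 0.40, a_WT = 138.75/925 = 0.15, a_TT = 277.5/925 = 0.30
I − A =
  [   0.85     0.00    -0.40]
  [  -0.40     0.70    -0.15]
  [  -0.10    -0.30     0.70]
Cofactors of I−A, C_ij = (−1)^(i+j)·(minor ij) (rows/columns in the sector order above):
  C_11 = (0.70)(0.70) − (-0.15)(-0.30) = 0.4450
  C_12 = −[(-0.40)(0.70) − (-0.15)(-0.10)] = 0.2950
  C_13 = (-0.40)(-0.30) − (0.70)(-0.10) = 0.1900
  C_21 = −[(0.00)(0.70) − (-0.40)(-0.30)] = 0.1200
  C_22 = (0.85)(0.70) − (-0.40)(-0.10) = 0.5550
  C_23 = −[(0.85)(-0.30) − (0.00)(-0.10)] = 0.2550
  C_31 = (0.00)(-0.15) − (-0.40)(0.70) = 0.2800
  C_32 = −[(0.85)(-0.15) − (-0.40)(-0.40)] = 0.2875
  C_33 = (0.85)(0.70) − (0.00)(-0.40) = 0.5950
det(I−A) = Σ_j (I−A)_1j·C_1j = (0.85)(0.4450) + (0.00)(0.2950) + (-0.40)(0.1900) = 0.30225
adj(I−A) = Cᵀ =
  [ 0.4450   0.1200   0.2800]
  [ 0.2950   0.5550   0.2875]
  [ 0.1900   0.2550   0.5950]
(I − A)⁻¹ = adj(I−A) / det(I−A) ≈
  [   1.4723     0.3970     0.9264]
  [   0.9760     1.8362     0.9512]
  [   0.6286     0.8437     1.9686]
First solve x = (I − A)⁻¹ d = adj(I−A)·d / det(I−A); in particular x_T = (0.1900·270 + 0.2550·400 + 0.5950·110) / 0.30225 = 218.75 / 0.30225 ≈ 723.7386.
Intermediate flow from T to T: z_TT = a_TT · x_T = 0.30 × 218.75 / 0.30225 = 65.625 / 0.30225 ≈ 217.12.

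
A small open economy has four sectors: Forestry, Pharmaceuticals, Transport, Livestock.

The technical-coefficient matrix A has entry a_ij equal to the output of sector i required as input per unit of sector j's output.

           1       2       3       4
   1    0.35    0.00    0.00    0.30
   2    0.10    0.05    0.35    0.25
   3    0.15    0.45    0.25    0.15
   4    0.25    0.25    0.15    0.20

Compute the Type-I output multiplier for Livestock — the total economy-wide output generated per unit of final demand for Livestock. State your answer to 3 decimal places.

I − A =
  [   0.65     0.00     0.00    -0.30]
  [  -0.10     0.95    -0.35    -0.25]
  [  -0.15    -0.45     0.75    -0.15]
  [  -0.25    -0.25    -0.15     0.80]
Compute the cofactors C_ij = (−1)^(i+j)·(3×3 minor ij) of I−A; the adjugate is their transpose:
adj(I−A) = Cᵀ =
  [ 0.345750   0.076500   0.069000   0.166500]
  [ 0.165375   0.312375   0.184625   0.194250]
  [ 0.208125   0.235875   0.374625   0.222000]
  [ 0.198750   0.165750   0.149500   0.360750]
det(I−A) = Σ_j (I−A)_1j·C_1j = (0.65)(0.345750) + (0.00)(0.165375) + (0.00)(0.208125) + (-0.30)(0.198750) = 0.1651125
(I − A)⁻¹ = adj(I−A) / det(I−A) ≈
  [   2.0940     0.4633     0.4179     1.0084]
  [   1.0016     1.8919     1.1182     1.1765]
  [   1.2605     1.4286     2.2689     1.3445]
  [   1.2037     1.0039     0.9054     2.1849]
The output multiplier for sector j is the column-j sum of the Leontief inverse (I − A)⁻¹ = adj(I−A) / det(I−A).
Column 4 of adj(I−A): (0.166500, 0.194250, 0.222000, 0.360750); det(I−A) = 0.1651125.
m_4 = (0.166500 + 0.194250 + 0.222000 + 0.360750) / 0.1651125 = 0.9435 / 0.1651125 ≈ 5.714.

m_4 = 5.714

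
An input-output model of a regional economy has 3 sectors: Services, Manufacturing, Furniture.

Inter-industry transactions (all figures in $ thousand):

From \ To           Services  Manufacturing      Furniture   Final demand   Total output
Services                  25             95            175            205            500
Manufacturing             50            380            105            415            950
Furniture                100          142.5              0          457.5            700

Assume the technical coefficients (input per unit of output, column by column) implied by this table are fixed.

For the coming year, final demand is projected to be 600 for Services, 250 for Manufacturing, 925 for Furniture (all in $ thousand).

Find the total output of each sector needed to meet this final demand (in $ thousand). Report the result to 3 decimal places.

x_S = 1063.014, x_M = 912.453, x_F = 1274.471

Technical coefficients a_ij = z_ij / X_j:
  a_SS = 25/500 = 0.05, a_MS = 50/500 = 0.10, a_FS = 100/500 = 0.20
  a_SM = 95/950 = 0.10, a_MM = 380/950 = 0.40, a_FM = 142.5/950 = 0.15
  a_SF = 175/700 = 0.25, a_MF = 105/700 = 0.15, a_FF = 0/700 = 0.00
I − A =
  [   0.95    -0.10    -0.25]
  [  -0.10     0.60    -0.15]
  [  -0.20    -0.15     1.00]
Cofactors of I−A, C_ij = (−1)^(i+j)·(minor ij) (rows/columns in the sector order above):
  C_11 = (0.60)(1.00) − (-0.15)(-0.15) = 0.5775
  C_12 = −[(-0.10)(1.00) − (-0.15)(-0.20)] = 0.1300
  C_13 = (-0.10)(-0.15) − (0.60)(-0.20) = 0.1350
  C_21 = −[(-0.10)(1.00) − (-0.25)(-0.15)] = 0.1375
  C_22 = (0.95)(1.00) − (-0.25)(-0.20) = 0.9000
  C_23 = −[(0.95)(-0.15) − (-0.10)(-0.20)] = 0.1625
  C_31 = (-0.10)(-0.15) − (-0.25)(0.60) = 0.1650
  C_32 = −[(0.95)(-0.15) − (-0.25)(-0.10)] = 0.1675
  C_33 = (0.95)(0.60) − (-0.10)(-0.10) = 0.5600
det(I−A) = Σ_j (I−A)_1j·C_1j = (0.95)(0.5775) + (-0.10)(0.1300) + (-0.25)(0.1350) = 0.501875
adj(I−A) = Cᵀ =
  [ 0.5775   0.1375   0.1650]
  [ 0.1300   0.9000   0.1675]
  [ 0.1350   0.1625   0.5600]
(I − A)⁻¹ = adj(I−A) / det(I−A) ≈
  [   1.1507     0.2740     0.3288]
  [   0.2590     1.7933     0.3337]
  [   0.2690     0.3238     1.1158]
x = (I − A)⁻¹ d = adj(I−A)·d / det(I−A), with det(I−A) = 0.501875:
  x_S = (0.5775·600 + 0.1375·250 + 0.1650·925) / 0.501875 = 533.50 / 0.501875 ≈ 1063.014
  x_M = (0.1300·600 + 0.9000·250 + 0.1675·925) / 0.501875 = 457.9375 / 0.501875 ≈ 912.453
  x_F = (0.1350·600 + 0.1625·250 + 0.5600·925) / 0.501875 = 639.625 / 0.501875 ≈ 1274.471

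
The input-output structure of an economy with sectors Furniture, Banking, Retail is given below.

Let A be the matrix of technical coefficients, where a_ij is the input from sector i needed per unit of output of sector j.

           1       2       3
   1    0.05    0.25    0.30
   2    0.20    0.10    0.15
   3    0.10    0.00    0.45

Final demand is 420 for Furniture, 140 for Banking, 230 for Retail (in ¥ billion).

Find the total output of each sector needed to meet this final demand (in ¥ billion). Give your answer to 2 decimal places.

x_1 = 723.00, x_2 = 407.83, x_3 = 549.64

I − A =
  [   0.95    -0.25    -0.30]
  [  -0.20     0.90    -0.15]
  [  -0.10     0.00     0.55]
Cofactors of I−A, C_ij = (−1)^(i+j)·(minor ij) (rows/columns in the sector order above):
  C_11 = (0.90)(0.55) − (-0.15)(0.00) = 0.4950
  C_12 = −[(-0.20)(0.55) − (-0.15)(-0.10)] = 0.1250
  C_13 = (-0.20)(0.00) − (0.90)(-0.10) = 0.0900
  C_21 = −[(-0.25)(0.55) − (-0.30)(0.00)] = 0.1375
  C_22 = (0.95)(0.55) − (-0.30)(-0.10) = 0.4925
  C_23 = −[(0.95)(0.00) − (-0.25)(-0.10)] = 0.0250
  C_31 = (-0.25)(-0.15) − (-0.30)(0.90) = 0.3075
  C_32 = −[(0.95)(-0.15) − (-0.30)(-0.20)] = 0.2025
  C_33 = (0.95)(0.90) − (-0.25)(-0.20) = 0.8050
det(I−A) = Σ_j (I−A)_1j·C_1j = (0.95)(0.4950) + (-0.25)(0.1250) + (-0.30)(0.0900) = 0.4120
adj(I−A) = Cᵀ =
  [ 0.4950   0.1375   0.3075]
  [ 0.1250   0.4925   0.2025]
  [ 0.0900   0.0250   0.8050]
(I − A)⁻¹ = adj(I−A) / det(I−A) ≈
  [   1.2015     0.3337     0.7464]
  [   0.3034     1.1954     0.4915]
  [   0.2184     0.0607     1.9539]
x = (I − A)⁻¹ d = adj(I−A)·d / det(I−A), with det(I−A) = 0.4120:
  x_1 = (0.4950·420 + 0.1375·140 + 0.3075·230) / 0.4120 = 297.875 / 0.4120 ≈ 723.00
  x_2 = (0.1250·420 + 0.4925·140 + 0.2025·230) / 0.4120 = 168.025 / 0.4120 ≈ 407.83
  x_3 = (0.0900·420 + 0.0250·140 + 0.8050·230) / 0.4120 = 226.45 / 0.4120 ≈ 549.64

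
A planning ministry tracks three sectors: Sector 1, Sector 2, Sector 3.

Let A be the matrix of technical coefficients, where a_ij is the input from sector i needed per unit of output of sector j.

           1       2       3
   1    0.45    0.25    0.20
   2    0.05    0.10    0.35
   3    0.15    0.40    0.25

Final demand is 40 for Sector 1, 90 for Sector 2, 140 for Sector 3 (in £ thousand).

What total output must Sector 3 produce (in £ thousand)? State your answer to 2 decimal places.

x_3 = 402.60

I − A =
  [   0.55    -0.25    -0.20]
  [  -0.05     0.90    -0.35]
  [  -0.15    -0.40     0.75]
Cofactors of I−A, C_ij = (−1)^(i+j)·(minor ij) (rows/columns in the sector order above):
  C_11 = (0.90)(0.75) − (-0.35)(-0.40) = 0.5350
  C_12 = −[(-0.05)(0.75) − (-0.35)(-0.15)] = 0.0900
  C_13 = (-0.05)(-0.40) − (0.90)(-0.15) = 0.1550
  C_21 = −[(-0.25)(0.75) − (-0.20)(-0.40)] = 0.2675
  C_22 = (0.55)(0.75) − (-0.20)(-0.15) = 0.3825
  C_23 = −[(0.55)(-0.40) − (-0.25)(-0.15)] = 0.2575
  C_31 = (-0.25)(-0.35) − (-0.20)(0.90) = 0.2675
  C_32 = −[(0.55)(-0.35) − (-0.20)(-0.05)] = 0.2025
  C_33 = (0.55)(0.90) − (-0.25)(-0.05) = 0.4825
det(I−A) = Σ_j (I−A)_1j·C_1j = (0.55)(0.5350) + (-0.25)(0.0900) + (-0.20)(0.1550) = 0.24075
adj(I−A) = Cᵀ =
  [ 0.5350   0.2675   0.2675]
  [ 0.0900   0.3825   0.2025]
  [ 0.1550   0.2575   0.4825]
(I − A)⁻¹ = adj(I−A) / det(I−A) ≈
  [   2.2222     1.1111     1.1111]
  [   0.3738     1.5888     0.8411]
  [   0.6438     1.0696     2.0042]
x = (I − A)⁻¹ d = adj(I−A)·d / det(I−A), with det(I−A) = 0.24075:
  x_1 = (0.5350·40 + 0.2675·90 + 0.2675·140) / 0.24075 = 82.925 / 0.24075 ≈ 344.44
  x_2 = (0.0900·40 + 0.3825·90 + 0.2025·140) / 0.24075 = 66.375 / 0.24075 ≈ 275.70
  x_3 = (0.1550·40 + 0.2575·90 + 0.4825·140) / 0.24075 = 96.925 / 0.24075 ≈ 402.60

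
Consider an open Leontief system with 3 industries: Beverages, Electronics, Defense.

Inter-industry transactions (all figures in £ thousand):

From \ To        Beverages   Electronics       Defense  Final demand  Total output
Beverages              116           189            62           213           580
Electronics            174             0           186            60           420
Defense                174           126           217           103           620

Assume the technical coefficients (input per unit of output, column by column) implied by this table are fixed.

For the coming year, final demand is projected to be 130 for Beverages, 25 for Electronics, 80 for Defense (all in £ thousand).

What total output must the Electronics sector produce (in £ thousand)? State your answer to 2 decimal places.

x_E = 252.54

Technical coefficients a_ij = z_ij / X_j:
  a_BB = 116/580 = 0.20, a_EB = 174/580 = 0.30, a_DB = 174/580 = 0.30
  a_BE = 189/420 = 0.45, a_EE = 0/420 = 0.00, a_DE = 126/420 = 0.30
  a_BD = 62/620 = 0.10, a_ED = 186/620 = 0.30, a_DD = 217/620 = 0.35
I − A =
  [   0.80    -0.45    -0.10]
  [  -0.30     1.00    -0.30]
  [  -0.30    -0.30     0.65]
Cofactors of I−A, C_ij = (−1)^(i+j)·(minor ij) (rows/columns in the sector order above):
  C_11 = (1.00)(0.65) − (-0.30)(-0.30) = 0.5600
  C_12 = −[(-0.30)(0.65) − (-0.30)(-0.30)] = 0.2850
  C_13 = (-0.30)(-0.30) − (1.00)(-0.30) = 0.3900
  C_21 = −[(-0.45)(0.65) − (-0.10)(-0.30)] = 0.3225
  C_22 = (0.80)(0.65) − (-0.10)(-0.30) = 0.4900
  C_23 = −[(0.80)(-0.30) − (-0.45)(-0.30)] = 0.3750
  C_31 = (-0.45)(-0.30) − (-0.10)(1.00) = 0.2350
  C_32 = −[(0.80)(-0.30) − (-0.10)(-0.30)] = 0.2700
  C_33 = (0.80)(1.00) − (-0.45)(-0.30) = 0.6650
det(I−A) = Σ_j (I−A)_1j·C_1j = (0.80)(0.5600) + (-0.45)(0.2850) + (-0.10)(0.3900) = 0.28075
adj(I−A) = Cᵀ =
  [ 0.5600   0.3225   0.2350]
  [ 0.2850   0.4900   0.2700]
  [ 0.3900   0.3750   0.6650]
(I − A)⁻¹ = adj(I−A) / det(I−A) ≈
  [   1.9947     1.1487     0.8370]
  [   1.0151     1.7453     0.9617]
  [   1.3891     1.3357     2.3687]
x = (I − A)⁻¹ d = adj(I−A)·d / det(I−A), with det(I−A) = 0.28075:
  x_B = (0.5600·130 + 0.3225·25 + 0.2350·80) / 0.28075 = 99.6625 / 0.28075 ≈ 354.99
  x_E = (0.2850·130 + 0.4900·25 + 0.2700·80) / 0.28075 = 70.90 / 0.28075 ≈ 252.54
  x_D = (0.3900·130 + 0.3750·25 + 0.6650·80) / 0.28075 = 113.275 / 0.28075 ≈ 403.47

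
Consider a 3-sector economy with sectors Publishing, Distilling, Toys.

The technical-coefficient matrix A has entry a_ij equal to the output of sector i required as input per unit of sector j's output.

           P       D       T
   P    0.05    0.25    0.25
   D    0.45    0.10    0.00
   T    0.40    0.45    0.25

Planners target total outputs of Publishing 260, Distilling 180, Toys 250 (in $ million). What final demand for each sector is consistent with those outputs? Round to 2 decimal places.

I − A =
  [   0.95    -0.25    -0.25]
  [  -0.45     0.90     0.00]
  [  -0.40    -0.45     0.75]
d = (I − A) x:
  d_P = (+0.95)·260 + (-0.25)·180 + (-0.25)·250 = 139.50
  d_D = (-0.45)·260 + (+0.90)·180 + (+0.00)·250 = 45.00
  d_T = (-0.40)·260 + (-0.45)·180 + (+0.75)·250 = 2.50

d_P = 139.50, d_D = 45.00, d_T = 2.50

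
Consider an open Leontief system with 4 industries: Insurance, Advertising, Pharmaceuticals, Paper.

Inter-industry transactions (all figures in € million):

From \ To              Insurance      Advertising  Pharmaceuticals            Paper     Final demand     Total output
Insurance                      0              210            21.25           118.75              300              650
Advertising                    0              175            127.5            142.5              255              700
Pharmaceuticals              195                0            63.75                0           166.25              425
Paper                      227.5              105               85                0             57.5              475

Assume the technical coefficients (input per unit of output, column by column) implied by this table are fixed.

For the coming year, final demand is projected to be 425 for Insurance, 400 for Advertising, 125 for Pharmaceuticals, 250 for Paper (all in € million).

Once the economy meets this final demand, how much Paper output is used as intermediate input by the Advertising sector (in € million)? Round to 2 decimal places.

Technical coefficients a_ij = z_ij / X_j:
  a_11 = 0/650 = 0.00, a_21 = 0/650 = 0.00, a_31 = 195/650 = 0.30, a_41 = 227.5/650 = 0.35
  a_12 = 210/700 = 0.30, a_22 = 175/700 = 0.25, a_32 = 0/700 = 0.00, a_42 = 105/700 = 0.15
  a_13 = 21.25/425 = 0.05, a_23 = 127.5/425 = 0.30, a_33 = 63.75/425 = 0.15, a_43 = 85/425 = 0.20
  a_14 = 118.75/475 = 0.25, a_24 = 142.5/475 = 0.30, a_34 = 0/475 = 0.00, a_44 = 0/475 = 0.00
I − A =
  [   1.00    -0.30    -0.05    -0.25]
  [   0.00     0.75    -0.30    -0.30]
  [  -0.30     0.00     0.85     0.00]
  [  -0.35    -0.15    -0.20     1.00]
Compute the cofactors C_ij = (−1)^(i+j)·(3×3 minor ij) of I−A; the adjugate is their transpose:
adj(I−A) = Cᵀ =
  [ 0.599250   0.286875   0.192000   0.235875]
  [ 0.197250   0.745625   0.339000   0.273000]
  [ 0.211500   0.101250   0.607875   0.083250]
  [ 0.281625   0.232500   0.239625   0.599250]
det(I−A) = Σ_j (I−A)_1j·C_1j = (1.00)(0.599250) + (-0.30)(0.197250) + (-0.05)(0.211500) + (-0.25)(0.281625) = 0.45909375
(I − A)⁻¹ = adj(I−A) / det(I−A) ≈
  [   1.3053     0.6249     0.4182     0.5138]
  [   0.4297     1.6241     0.7384     0.5946]
  [   0.4607     0.2205     1.3241     0.1813]
  [   0.6134     0.5064     0.5220     1.3053]
First solve x = (I − A)⁻¹ d = adj(I−A)·d / det(I−A); in particular x_2 = (0.197250·425 + 0.745625·400 + 0.339000·125 + 0.273000·250) / 0.45909375 = 492.70625 / 0.45909375 ≈ 1073.2149.
Intermediate flow from 4 to 2: z_42 = a_42 · x_2 = 0.15 × 492.70625 / 0.45909375 = 73.9059375 / 0.45909375 ≈ 160.98.

z_42 = 160.98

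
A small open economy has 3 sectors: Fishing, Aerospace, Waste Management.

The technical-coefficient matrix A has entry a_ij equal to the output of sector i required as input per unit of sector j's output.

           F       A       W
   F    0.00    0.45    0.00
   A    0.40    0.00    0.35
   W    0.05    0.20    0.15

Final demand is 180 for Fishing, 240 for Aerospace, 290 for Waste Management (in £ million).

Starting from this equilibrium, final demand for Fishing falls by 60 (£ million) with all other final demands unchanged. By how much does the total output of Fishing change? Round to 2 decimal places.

Δx_F = -75.59

I − A =
  [   1.00    -0.45     0.00]
  [  -0.40     1.00    -0.35]
  [  -0.05    -0.20     0.85]
Cofactors of I−A, C_ij = (−1)^(i+j)·(minor ij) (rows/columns in the sector order above):
  C_11 = (1.00)(0.85) − (-0.35)(-0.20) = 0.7800
  C_12 = −[(-0.40)(0.85) − (-0.35)(-0.05)] = 0.3575
  C_13 = (-0.40)(-0.20) − (1.00)(-0.05) = 0.1300
  C_21 = −[(-0.45)(0.85) − (0.00)(-0.20)] = 0.3825
  C_22 = (1.00)(0.85) − (0.00)(-0.05) = 0.8500
  C_23 = −[(1.00)(-0.20) − (-0.45)(-0.05)] = 0.2225
  C_31 = (-0.45)(-0.35) − (0.00)(1.00) = 0.1575
  C_32 = −[(1.00)(-0.35) − (0.00)(-0.40)] = 0.3500
  C_33 = (1.00)(1.00) − (-0.45)(-0.40) = 0.8200
det(I−A) = Σ_j (I−A)_1j·C_1j = (1.00)(0.7800) + (-0.45)(0.3575) + (0.00)(0.1300) = 0.619125
adj(I−A) = Cᵀ =
  [ 0.7800   0.3825   0.1575]
  [ 0.3575   0.8500   0.3500]
  [ 0.1300   0.2225   0.8200]
(I − A)⁻¹ = adj(I−A) / det(I−A) ≈
  [   1.2598     0.6178     0.2544]
  [   0.5774     1.3729     0.5653]
  [   0.2100     0.3594     1.3244]
Δx = (I − A)⁻¹ Δd with Δd having -60 in the Fishing component and 0 elsewhere.
So Δx_F = L_FF · (-60), where L_FF = adj(I−A)_FF / det(I−A) = 0.7800 / 0.619125.
Δx_F = 0.7800 × (-60) / 0.619125 = -46.80 / 0.619125 ≈ -75.59.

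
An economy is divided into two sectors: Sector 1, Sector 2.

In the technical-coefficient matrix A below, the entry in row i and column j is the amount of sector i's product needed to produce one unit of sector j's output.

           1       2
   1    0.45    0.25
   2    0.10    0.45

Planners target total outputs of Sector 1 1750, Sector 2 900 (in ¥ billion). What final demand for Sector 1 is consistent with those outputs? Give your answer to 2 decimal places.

d_1 = 737.50

I − A =
  [   0.55    -0.25]
  [  -0.10     0.55]
d = (I − A) x:
  d_1 = (+0.55)·1750 + (-0.25)·900 = 737.50
  d_2 = (-0.10)·1750 + (+0.55)·900 = 320.00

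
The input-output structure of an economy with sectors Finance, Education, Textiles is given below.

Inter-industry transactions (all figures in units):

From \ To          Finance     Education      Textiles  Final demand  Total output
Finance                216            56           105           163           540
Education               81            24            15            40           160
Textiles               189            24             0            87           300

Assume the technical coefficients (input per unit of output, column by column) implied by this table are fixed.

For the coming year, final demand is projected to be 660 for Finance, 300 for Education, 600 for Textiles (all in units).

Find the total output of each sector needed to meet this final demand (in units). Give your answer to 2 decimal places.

x_1 = 2585.44, x_2 = 905.71, x_3 = 1640.76

Technical coefficients a_ij = z_ij / X_j:
  a_11 = 216/540 = 0.40, a_21 = 81/540 = 0.15, a_31 = 189/540 = 0.35
  a_12 = 56/160 = 0.35, a_22 = 24/160 = 0.15, a_32 = 24/160 = 0.15
  a_13 = 105/300 = 0.35, a_23 = 15/300 = 0.05, a_33 = 0/300 = 0.00
I − A =
  [   0.60    -0.35    -0.35]
  [  -0.15     0.85    -0.05]
  [  -0.35    -0.15     1.00]
Cofactors of I−A, C_ij = (−1)^(i+j)·(minor ij) (rows/columns in the sector order above):
  C_11 = (0.85)(1.00) − (-0.05)(-0.15) = 0.8425
  C_12 = −[(-0.15)(1.00) − (-0.05)(-0.35)] = 0.1675
  C_13 = (-0.15)(-0.15) − (0.85)(-0.35) = 0.3200
  C_21 = −[(-0.35)(1.00) − (-0.35)(-0.15)] = 0.4025
  C_22 = (0.60)(1.00) − (-0.35)(-0.35) = 0.4775
  C_23 = −[(0.60)(-0.15) − (-0.35)(-0.35)] = 0.2125
  C_31 = (-0.35)(-0.05) − (-0.35)(0.85) = 0.3150
  C_32 = −[(0.60)(-0.05) − (-0.35)(-0.15)] = 0.0825
  C_33 = (0.60)(0.85) − (-0.35)(-0.15) = 0.4575
det(I−A) = Σ_j (I−A)_1j·C_1j = (0.60)(0.8425) + (-0.35)(0.1675) + (-0.35)(0.3200) = 0.334875
adj(I−A) = Cᵀ =
  [ 0.8425   0.4025   0.3150]
  [ 0.1675   0.4775   0.0825]
  [ 0.3200   0.2125   0.4575]
(I − A)⁻¹ = adj(I−A) / det(I−A) ≈
  [   2.5159     1.2019     0.9406]
  [   0.5002     1.4259     0.2464]
  [   0.9556     0.6346     1.3662]
x = (I − A)⁻¹ d = adj(I−A)·d / det(I−A), with det(I−A) = 0.334875:
  x_1 = (0.8425·660 + 0.4025·300 + 0.3150·600) / 0.334875 = 865.80 / 0.334875 ≈ 2585.44
  x_2 = (0.1675·660 + 0.4775·300 + 0.0825·600) / 0.334875 = 303.30 / 0.334875 ≈ 905.71
  x_3 = (0.3200·660 + 0.2125·300 + 0.4575·600) / 0.334875 = 549.45 / 0.334875 ≈ 1640.76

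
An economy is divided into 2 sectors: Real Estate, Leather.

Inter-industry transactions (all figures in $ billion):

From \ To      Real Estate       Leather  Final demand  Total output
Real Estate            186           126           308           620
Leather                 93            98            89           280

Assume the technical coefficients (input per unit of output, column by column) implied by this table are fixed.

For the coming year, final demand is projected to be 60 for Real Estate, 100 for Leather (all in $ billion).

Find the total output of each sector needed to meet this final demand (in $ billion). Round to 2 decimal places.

Technical coefficients a_ij = z_ij / X_j:
  a_RR = 186/620 = 0.30, a_LR = 93/620 = 0.15
  a_RL = 126/280 = 0.45, a_LL = 98/280 = 0.35
I − A =
  [   0.70    -0.45]
  [  -0.15     0.65]
det(I−A) = (0.70)(0.65) − (-0.45)(-0.15) = 0.3875
adj(I−A) = [[0.65, 0.45], [0.15, 0.70]]
(I − A)⁻¹ = adj(I−A) / det(I−A) ≈
  [   1.6774     1.1613]
  [   0.3871     1.8065]
x = (I − A)⁻¹ d = adj(I−A)·d / det(I−A), with det(I−A) = 0.3875:
  x_R = (0.65·60 + 0.45·100) / 0.3875 = 84.00 / 0.3875 ≈ 216.77
  x_L = (0.15·60 + 0.70·100) / 0.3875 = 79.00 / 0.3875 ≈ 203.87

x_R = 216.77, x_L = 203.87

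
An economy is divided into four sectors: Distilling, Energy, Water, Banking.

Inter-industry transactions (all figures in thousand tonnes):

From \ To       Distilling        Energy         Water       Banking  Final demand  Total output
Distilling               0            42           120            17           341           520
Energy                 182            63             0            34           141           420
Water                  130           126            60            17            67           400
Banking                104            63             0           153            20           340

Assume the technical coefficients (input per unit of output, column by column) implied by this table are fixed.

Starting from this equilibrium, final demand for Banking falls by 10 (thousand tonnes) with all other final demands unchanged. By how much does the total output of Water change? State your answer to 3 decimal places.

Technical coefficients a_ij = z_ij / X_j:
  a_11 = 0/520 = 0.00, a_21 = 182/520 = 0.35, a_31 = 130/520 = 0.25, a_41 = 104/520 = 0.20
  a_12 = 42/420 = 0.10, a_22 = 63/420 = 0.15, a_32 = 126/420 = 0.30, a_42 = 63/420 = 0.15
  a_13 = 120/400 = 0.30, a_23 = 0/400 = 0.00, a_33 = 60/400 = 0.15, a_43 = 0/400 = 0.00
  a_14 = 17/340 = 0.05, a_24 = 34/340 = 0.10, a_34 = 17/340 = 0.05, a_44 = 153/340 = 0.45
I − A =
  [   1.00    -0.10    -0.30    -0.05]
  [  -0.35     0.85     0.00    -0.10]
  [  -0.25    -0.30     0.85    -0.05]
  [  -0.20    -0.15     0.00     0.55]
Compute the cofactors C_ij = (−1)^(i+j)·(3×3 minor ij) of I−A; the adjugate is their transpose:
adj(I−A) = Cᵀ =
  [ 0.384625   0.104875   0.135750   0.066375]
  [ 0.180625   0.414750   0.063750   0.097625]
  [ 0.188000   0.186125   0.420125   0.089125]
  [ 0.189125   0.151250   0.066750   0.597500]
det(I−A) = Σ_j (I−A)_1j·C_1j = (1.00)(0.384625) + (-0.10)(0.180625) + (-0.30)(0.188000) + (-0.05)(0.189125) = 0.30070625
(I − A)⁻¹ = adj(I−A) / det(I−A) ≈
  [   1.2791     0.3488     0.4514     0.2207]
  [   0.6007     1.3793     0.2120     0.3247]
  [   0.6252     0.6190     1.3971     0.2964]
  [   0.6289     0.5030     0.2220     1.9870]
Δx = (I − A)⁻¹ Δd with Δd having -10 in the Banking component and 0 elsewhere.
So Δx_3 = L_34 · (-10), where L_34 = adj(I−A)_34 / det(I−A) = 0.089125 / 0.30070625.
Δx_3 = 0.089125 × (-10) / 0.30070625 = -0.89125 / 0.30070625 ≈ -2.964.

Δx_3 = -2.964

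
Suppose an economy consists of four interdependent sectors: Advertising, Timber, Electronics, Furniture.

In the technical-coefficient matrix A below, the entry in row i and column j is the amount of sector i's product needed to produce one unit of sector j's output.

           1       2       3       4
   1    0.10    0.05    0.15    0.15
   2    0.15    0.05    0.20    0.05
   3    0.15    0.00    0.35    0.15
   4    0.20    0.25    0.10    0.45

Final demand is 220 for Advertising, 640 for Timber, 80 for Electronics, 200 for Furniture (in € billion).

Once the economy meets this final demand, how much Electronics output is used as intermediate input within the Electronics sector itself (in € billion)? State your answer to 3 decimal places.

z_33 = 175.289

I − A =
  [   0.90    -0.05    -0.15    -0.15]
  [  -0.15     0.95    -0.20    -0.05]
  [  -0.15     0.00     0.65    -0.15]
  [  -0.20    -0.25    -0.10     0.55]
Compute the cofactors C_ij = (−1)^(i+j)·(3×3 minor ij) of I−A; the adjugate is their transpose:
adj(I−A) = Cᵀ =
  [ 0.309750   0.047125   0.104000   0.117125]
  [ 0.081125   0.269625   0.113625   0.077625]
  [ 0.110625   0.045000   0.420250   0.148875]
  [ 0.169625   0.147875   0.165875   0.528000]
det(I−A) = Σ_j (I−A)_1j·C_1j = (0.90)(0.309750) + (-0.05)(0.081125) + (-0.15)(0.110625) + (-0.15)(0.169625) = 0.23268125
(I − A)⁻¹ = adj(I−A) / det(I−A) ≈
  [   1.3312     0.2025     0.4470     0.5034]
  [   0.3487     1.1588     0.4883     0.3336]
  [   0.4754     0.1934     1.8061     0.6398]
  [   0.7290     0.6355     0.7129     2.2692]
First solve x = (I − A)⁻¹ d = adj(I−A)·d / det(I−A); in particular x_3 = (0.110625·220 + 0.045000·640 + 0.420250·80 + 0.148875·200) / 0.23268125 = 116.5325 / 0.23268125 ≈ 500.82463.
Intermediate flow from 3 to 3: z_33 = a_33 · x_3 = 0.35 × 116.5325 / 0.23268125 = 40.786375 / 0.23268125 ≈ 175.289.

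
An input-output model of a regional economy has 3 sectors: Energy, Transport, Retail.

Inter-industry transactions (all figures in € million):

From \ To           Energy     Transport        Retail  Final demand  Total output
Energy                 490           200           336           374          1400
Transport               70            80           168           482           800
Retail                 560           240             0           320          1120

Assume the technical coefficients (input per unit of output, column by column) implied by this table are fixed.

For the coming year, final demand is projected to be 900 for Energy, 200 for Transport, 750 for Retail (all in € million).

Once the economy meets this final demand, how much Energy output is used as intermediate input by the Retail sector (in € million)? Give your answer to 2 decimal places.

Technical coefficients a_ij = z_ij / X_j:
  a_11 = 490/1400 = 0.35, a_21 = 70/1400 = 0.05, a_31 = 560/1400 = 0.40
  a_12 = 200/800 = 0.25, a_22 = 80/800 = 0.10, a_32 = 240/800 = 0.30
  a_13 = 336/1120 = 0.30, a_23 = 168/1120 = 0.15, a_33 = 0/1120 = 0.00
I − A =
  [   0.65    -0.25    -0.30]
  [  -0.05     0.90    -0.15]
  [  -0.40    -0.30     1.00]
Cofactors of I−A, C_ij = (−1)^(i+j)·(minor ij) (rows/columns in the sector order above):
  C_11 = (0.90)(1.00) − (-0.15)(-0.30) = 0.8550
  C_12 = −[(-0.05)(1.00) − (-0.15)(-0.40)] = 0.1100
  C_13 = (-0.05)(-0.30) − (0.90)(-0.40) = 0.3750
  C_21 = −[(-0.25)(1.00) − (-0.30)(-0.30)] = 0.3400
  C_22 = (0.65)(1.00) − (-0.30)(-0.40) = 0.5300
  C_23 = −[(0.65)(-0.30) − (-0.25)(-0.40)] = 0.2950
  C_31 = (-0.25)(-0.15) − (-0.30)(0.90) = 0.3075
  C_32 = −[(0.65)(-0.15) − (-0.30)(-0.05)] = 0.1125
  C_33 = (0.65)(0.90) − (-0.25)(-0.05) = 0.5725
det(I−A) = Σ_j (I−A)_1j·C_1j = (0.65)(0.8550) + (-0.25)(0.1100) + (-0.30)(0.3750) = 0.41575
adj(I−A) = Cᵀ =
  [ 0.8550   0.3400   0.3075]
  [ 0.1100   0.5300   0.1125]
  [ 0.3750   0.2950   0.5725]
(I − A)⁻¹ = adj(I−A) / det(I−A) ≈
  [   2.0565     0.8178     0.7396]
  [   0.2646     1.2748     0.2706]
  [   0.9020     0.7096     1.3770]
First solve x = (I − A)⁻¹ d = adj(I−A)·d / det(I−A); in particular x_3 = (0.3750·900 + 0.2950·200 + 0.5725·750) / 0.41575 = 825.875 / 0.41575 ≈ 1986.4702.
Intermediate flow from 1 to 3: z_13 = a_13 · x_3 = 0.30 × 825.875 / 0.41575 = 247.7625 / 0.41575 ≈ 595.94.

z_13 = 595.94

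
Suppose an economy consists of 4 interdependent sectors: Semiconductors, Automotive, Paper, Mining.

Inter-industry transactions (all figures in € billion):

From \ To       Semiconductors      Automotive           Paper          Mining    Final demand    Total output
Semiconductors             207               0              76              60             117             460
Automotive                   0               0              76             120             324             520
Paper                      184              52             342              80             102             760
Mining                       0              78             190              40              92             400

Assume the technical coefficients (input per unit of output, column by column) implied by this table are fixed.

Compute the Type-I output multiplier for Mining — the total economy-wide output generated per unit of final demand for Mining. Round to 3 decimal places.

Technical coefficients a_ij = z_ij / X_j:
  a_SS = 207/460 = 0.45, a_AS = 0/460 = 0.00, a_PS = 184/460 = 0.40, a_MS = 0/460 = 0.00
  a_SA = 0/520 = 0.00, a_AA = 0/520 = 0.00, a_PA = 52/520 = 0.10, a_MA = 78/520 = 0.15
  a_SP = 76/760 = 0.10, a_AP = 76/760 = 0.10, a_PP = 342/760 = 0.45, a_MP = 190/760 = 0.25
  a_SM = 60/400 = 0.15, a_AM = 120/400 = 0.30, a_PM = 80/400 = 0.20, a_MM = 40/400 = 0.10
I − A =
  [   0.55     0.00    -0.10    -0.15]
  [   0.00     1.00    -0.10    -0.30]
  [  -0.40    -0.10     0.55    -0.20]
  [   0.00    -0.15    -0.25     0.90]
Compute the cofactors C_ij = (−1)^(i+j)·(3×3 minor ij) of I−A; the adjugate is their transpose:
adj(I−A) = Cᵀ =
  [ 0.400750   0.028125   0.125250   0.104000]
  [ 0.066000   0.193750   0.090750   0.095750]
  [ 0.342000   0.075000   0.470250   0.186500]
  [ 0.106000   0.053125   0.145750   0.257000]
det(I−A) = Σ_j (I−A)_1j·C_1j = (0.55)(0.400750) + (0.00)(0.066000) + (-0.10)(0.342000) + (-0.15)(0.106000) = 0.1703125
(I − A)⁻¹ = adj(I−A) / det(I−A) ≈
  [   2.3530     0.1651     0.7354     0.6106]
  [   0.3875     1.1376     0.5328     0.5622]
  [   2.0081     0.4404     2.7611     1.0950]
  [   0.6224     0.3119     0.8558     1.5090]
The output multiplier for sector j is the column-j sum of the Leontief inverse (I − A)⁻¹ = adj(I−A) / det(I−A).
Column M of adj(I−A): (0.104000, 0.095750, 0.186500, 0.257000); det(I−A) = 0.1703125.
m_M = (0.104000 + 0.095750 + 0.186500 + 0.257000) / 0.1703125 = 0.64325 / 0.1703125 ≈ 3.777.

m_M = 3.777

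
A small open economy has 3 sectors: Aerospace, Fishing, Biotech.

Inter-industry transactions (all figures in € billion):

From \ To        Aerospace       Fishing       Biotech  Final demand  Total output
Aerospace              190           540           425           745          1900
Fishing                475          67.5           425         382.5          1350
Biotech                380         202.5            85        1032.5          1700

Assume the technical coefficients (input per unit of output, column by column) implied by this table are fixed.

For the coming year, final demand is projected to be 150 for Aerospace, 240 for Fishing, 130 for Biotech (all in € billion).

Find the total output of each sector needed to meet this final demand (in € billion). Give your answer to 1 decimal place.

Technical coefficients a_ij = z_ij / X_j:
  a_AA = 190/1900 = 0.10, a_FA = 475/1900 = 0.25, a_BA = 380/1900 = 0.20
  a_AF = 540/1350 = 0.40, a_FF = 67.5/1350 = 0.05, a_BF = 202.5/1350 = 0.15
  a_AB = 425/1700 = 0.25, a_FB = 425/1700 = 0.25, a_BB = 85/1700 = 0.05
I − A =
  [   0.90    -0.40    -0.25]
  [  -0.25     0.95    -0.25]
  [  -0.20    -0.15     0.95]
Cofactors of I−A, C_ij = (−1)^(i+j)·(minor ij) (rows/columns in the sector order above):
  C_11 = (0.95)(0.95) − (-0.25)(-0.15) = 0.8650
  C_12 = −[(-0.25)(0.95) − (-0.25)(-0.20)] = 0.2875
  C_13 = (-0.25)(-0.15) − (0.95)(-0.20) = 0.2275
  C_21 = −[(-0.40)(0.95) − (-0.25)(-0.15)] = 0.4175
  C_22 = (0.90)(0.95) − (-0.25)(-0.20) = 0.8050
  C_23 = −[(0.90)(-0.15) − (-0.40)(-0.20)] = 0.2150
  C_31 = (-0.40)(-0.25) − (-0.25)(0.95) = 0.3375
  C_32 = −[(0.90)(-0.25) − (-0.25)(-0.25)] = 0.2875
  C_33 = (0.90)(0.95) − (-0.40)(-0.25) = 0.7550
det(I−A) = Σ_j (I−A)_1j·C_1j = (0.90)(0.8650) + (-0.40)(0.2875) + (-0.25)(0.2275) = 0.606625
adj(I−A) = Cᵀ =
  [ 0.8650   0.4175   0.3375]
  [ 0.2875   0.8050   0.2875]
  [ 0.2275   0.2150   0.7550]
(I − A)⁻¹ = adj(I−A) / det(I−A) ≈
  [   1.4259     0.6882     0.5564]
  [   0.4739     1.3270     0.4739]
  [   0.3750     0.3544     1.2446]
x = (I − A)⁻¹ d = adj(I−A)·d / det(I−A), with det(I−A) = 0.606625:
  x_A = (0.8650·150 + 0.4175·240 + 0.3375·130) / 0.606625 = 273.825 / 0.606625 ≈ 451.4
  x_F = (0.2875·150 + 0.8050·240 + 0.2875·130) / 0.606625 = 273.70 / 0.606625 ≈ 451.2
  x_B = (0.2275·150 + 0.2150·240 + 0.7550·130) / 0.606625 = 183.875 / 0.606625 ≈ 303.1

x_A = 451.4, x_F = 451.2, x_B = 303.1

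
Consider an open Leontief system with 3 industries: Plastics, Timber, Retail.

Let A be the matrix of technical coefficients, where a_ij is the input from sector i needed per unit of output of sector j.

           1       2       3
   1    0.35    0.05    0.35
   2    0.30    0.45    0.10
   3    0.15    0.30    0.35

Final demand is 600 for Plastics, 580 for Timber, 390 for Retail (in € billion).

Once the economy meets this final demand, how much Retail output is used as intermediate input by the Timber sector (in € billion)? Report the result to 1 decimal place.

I − A =
  [   0.65    -0.05    -0.35]
  [  -0.30     0.55    -0.10]
  [  -0.15    -0.30     0.65]
Cofactors of I−A, C_ij = (−1)^(i+j)·(minor ij) (rows/columns in the sector order above):
  C_11 = (0.55)(0.65) − (-0.10)(-0.30) = 0.3275
  C_12 = −[(-0.30)(0.65) − (-0.10)(-0.15)] = 0.2100
  C_13 = (-0.30)(-0.30) − (0.55)(-0.15) = 0.1725
  C_21 = −[(-0.05)(0.65) − (-0.35)(-0.30)] = 0.1375
  C_22 = (0.65)(0.65) − (-0.35)(-0.15) = 0.3700
  C_23 = −[(0.65)(-0.30) − (-0.05)(-0.15)] = 0.2025
  C_31 = (-0.05)(-0.10) − (-0.35)(0.55) = 0.1975
  C_32 = −[(0.65)(-0.10) − (-0.35)(-0.30)] = 0.1700
  C_33 = (0.65)(0.55) − (-0.05)(-0.30) = 0.3425
det(I−A) = Σ_j (I−A)_1j·C_1j = (0.65)(0.3275) + (-0.05)(0.2100) + (-0.35)(0.1725) = 0.1420
adj(I−A) = Cᵀ =
  [ 0.3275   0.1375   0.1975]
  [ 0.2100   0.3700   0.1700]
  [ 0.1725   0.2025   0.3425]
(I − A)⁻¹ = adj(I−A) / det(I−A) ≈
  [   2.3063     0.9683     1.3908]
  [   1.4789     2.6056     1.1972]
  [   1.2148     1.4261     2.4120]
First solve x = (I − A)⁻¹ d = adj(I−A)·d / det(I−A); in particular x_2 = (0.2100·600 + 0.3700·580 + 0.1700·390) / 0.1420 = 406.90 / 0.1420 ≈ 2865.493.
Intermediate flow from 3 to 2: z_32 = a_32 · x_2 = 0.30 × 406.90 / 0.1420 = 122.07 / 0.1420 ≈ 859.6.

z_32 = 859.6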